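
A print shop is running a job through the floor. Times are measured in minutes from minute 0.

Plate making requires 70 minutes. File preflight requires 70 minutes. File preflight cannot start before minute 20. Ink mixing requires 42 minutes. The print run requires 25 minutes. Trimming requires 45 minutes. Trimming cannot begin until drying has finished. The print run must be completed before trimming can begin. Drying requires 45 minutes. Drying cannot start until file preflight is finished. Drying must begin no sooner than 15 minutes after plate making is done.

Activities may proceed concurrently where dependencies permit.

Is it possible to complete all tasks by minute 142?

The print run can start immediately at minute 0; it finishes at minute 25.
Nothing blocks ink mixing, so it runs from minute 0 to minute 42.
Nothing blocks plate making, so it runs from minute 0 to minute 70.
File preflight cannot begin until its own release at minute 20. It runs from minute 20 to 20 + 70 = minute 90.
Drying has to wait for file preflight (finishes minute 90); plate making (finishes minute 70, plus 15-minute gap → minute 85). The latest of these is minute 90, so drying runs minute 90 to 90 + 45 = minute 135.
Trimming cannot start until drying (finishes minute 135); the print run (finishes minute 25). The controlling bound is minute 135, so trimming finishes at 135 + 45 = minute 180.
The earliest everything can be done is minute 180, which is after the deadline of 142, so it is not possible.

No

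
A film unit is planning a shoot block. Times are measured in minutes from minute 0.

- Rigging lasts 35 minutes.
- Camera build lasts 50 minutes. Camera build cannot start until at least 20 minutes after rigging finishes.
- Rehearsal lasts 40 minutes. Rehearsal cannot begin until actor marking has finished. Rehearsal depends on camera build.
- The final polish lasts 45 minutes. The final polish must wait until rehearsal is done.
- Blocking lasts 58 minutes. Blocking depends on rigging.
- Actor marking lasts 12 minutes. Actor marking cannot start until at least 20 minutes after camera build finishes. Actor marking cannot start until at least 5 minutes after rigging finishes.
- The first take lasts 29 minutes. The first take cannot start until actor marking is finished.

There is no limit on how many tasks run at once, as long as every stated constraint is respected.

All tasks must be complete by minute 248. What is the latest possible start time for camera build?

81

The final polish has no dependents, so it just needs to finish by minute 248. Starting by 248 − 45 = minute 203 achieves that.
Rehearsal must finish before the final polish (must start by minute 203). With a 40-minute duration, rehearsal must start by 203 − 40 = minute 163.
The first take must finish by minute 248; it takes 29 minutes, so it must start by 248 − 29 = minute 219.
Actor marking has several dependents: rehearsal (must start by minute 163); the first take (must start by minute 219). The earliest of those limits is minute 163, so actor marking must start by 163 − 12 = minute 151.
Camera build has several dependents: actor marking (must start by minute 151, minus 20-minute gap → minute 131); rehearsal (must start by minute 163). The earliest of those limits is minute 131, so camera build must start by 131 − 50 = minute 81.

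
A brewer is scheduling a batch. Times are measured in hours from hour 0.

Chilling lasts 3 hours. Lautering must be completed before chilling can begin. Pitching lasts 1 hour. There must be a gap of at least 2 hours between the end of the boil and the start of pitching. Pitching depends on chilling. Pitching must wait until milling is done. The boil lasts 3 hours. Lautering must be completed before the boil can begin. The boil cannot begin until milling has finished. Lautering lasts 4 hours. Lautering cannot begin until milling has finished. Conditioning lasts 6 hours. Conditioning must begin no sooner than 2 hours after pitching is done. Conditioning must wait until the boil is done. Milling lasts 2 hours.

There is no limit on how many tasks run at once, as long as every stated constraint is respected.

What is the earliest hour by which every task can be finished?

20

Nothing blocks milling, so it runs from hour 0 to hour 2.
Lautering waits on milling (finishes hour 2), so it starts at hour 2 and finishes at 2 + 4 = hour 6.
Chilling cannot begin until lautering (finishes hour 6). It runs from hour 6 to 6 + 3 = hour 9.
The boil needs all of lautering (finishes hour 6); milling (finishes hour 2). That puts its earliest start at hour 6; it finishes at 6 + 3 = hour 9.
Pitching has to wait for the boil (finishes hour 9, plus 2-hour gap → hour 11); chilling (finishes hour 9); milling (finishes hour 2). The latest of these is hour 11, so pitching runs hour 11 to 11 + 1 = hour 12.
Conditioning cannot start until pitching (finishes hour 12, plus 2-hour gap → hour 14); the boil (finishes hour 9). The controlling bound is hour 14, so conditioning finishes at 14 + 6 = hour 20.
All tasks are finished once the last one completes. Finish times: Milling at 2, Lautering at 6, The boil at 9, Chilling at 9, Pitching at 12, Conditioning at 20. The latest is hour 20.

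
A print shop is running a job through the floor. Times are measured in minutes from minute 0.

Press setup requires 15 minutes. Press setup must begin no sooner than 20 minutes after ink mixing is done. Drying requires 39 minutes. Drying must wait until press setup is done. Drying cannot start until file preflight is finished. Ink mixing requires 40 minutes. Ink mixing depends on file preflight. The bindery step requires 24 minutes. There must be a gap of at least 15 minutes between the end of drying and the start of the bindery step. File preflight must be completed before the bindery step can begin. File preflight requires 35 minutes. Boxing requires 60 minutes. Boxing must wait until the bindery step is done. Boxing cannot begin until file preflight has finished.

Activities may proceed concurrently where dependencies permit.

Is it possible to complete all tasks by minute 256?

File preflight has no prerequisites, so it starts at minute 0 and finishes at minute 35.
Ink mixing cannot begin until file preflight (finishes minute 35). It runs from minute 35 to 35 + 40 = minute 75.
Press setup cannot begin until ink mixing (finishes minute 75, plus 20-minute gap → minute 95). It runs from minute 95 to 95 + 15 = minute 110.
Drying has to wait for press setup (finishes minute 110); file preflight (finishes minute 35). The latest of these is minute 110, so drying runs minute 110 to 110 + 39 = minute 149.
The bindery step needs all of drying (finishes minute 149, plus 15-minute gap → minute 164); file preflight (finishes minute 35). That puts its earliest start at minute 164; it finishes at 164 + 24 = minute 188.
For boxing: the bindery step (finishes minute 188); file preflight (finishes minute 35). Taking the maximum gives a start of minute 188, and it finishes at 188 + 60 = minute 248.
Every task is finished by minute 248, which is no later than the deadline of 256, so the schedule is feasible.

Yes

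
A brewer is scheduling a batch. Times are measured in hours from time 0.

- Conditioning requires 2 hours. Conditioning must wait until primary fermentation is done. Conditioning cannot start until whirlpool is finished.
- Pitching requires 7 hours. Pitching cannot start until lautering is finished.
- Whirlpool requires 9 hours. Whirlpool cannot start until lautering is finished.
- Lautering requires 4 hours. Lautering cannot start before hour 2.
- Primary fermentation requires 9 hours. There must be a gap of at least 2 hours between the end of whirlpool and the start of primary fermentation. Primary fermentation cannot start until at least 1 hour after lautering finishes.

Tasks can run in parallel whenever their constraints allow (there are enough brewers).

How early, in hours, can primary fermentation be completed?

Lautering cannot begin until its own release at hour 2. It runs from hour 2 to 2 + 4 = hour 6.
After lautering (finishes hour 6), whirlpool can start at hour 6 and finishes at hour 15.
Primary fermentation needs all of whirlpool (finishes hour 15, plus 2-hour gap → hour 17); lautering (finishes hour 6, plus 1-hour gap → hour 7). That puts its earliest start at hour 17; it finishes at 17 + 9 = hour 26.

26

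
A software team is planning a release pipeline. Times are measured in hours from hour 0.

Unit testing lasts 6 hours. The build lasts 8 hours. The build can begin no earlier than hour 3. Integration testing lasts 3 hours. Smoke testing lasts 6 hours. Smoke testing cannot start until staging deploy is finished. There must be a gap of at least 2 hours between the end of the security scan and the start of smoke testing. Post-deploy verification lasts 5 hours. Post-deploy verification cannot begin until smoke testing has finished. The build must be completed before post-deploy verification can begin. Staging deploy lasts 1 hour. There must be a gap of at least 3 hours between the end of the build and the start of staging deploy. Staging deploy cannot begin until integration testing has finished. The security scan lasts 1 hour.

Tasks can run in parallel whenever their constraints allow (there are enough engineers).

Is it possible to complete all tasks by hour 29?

Yes

The security scan can start immediately at hour 0; it finishes at hour 1.
Integration testing can start immediately at hour 0; it finishes at hour 3.
Unit testing has no prerequisites, so it starts at hour 0 and finishes at hour 6.
After its own release at hour 3, the build can start at hour 3 and finishes at hour 11.
For staging deploy: the build (finishes hour 11, plus 3-hour gap → hour 14); integration testing (finishes hour 3). Taking the maximum gives a start of hour 14, and it finishes at 14 + 1 = hour 15.
For smoke testing: staging deploy (finishes hour 15); the security scan (finishes hour 1, plus 2-hour gap → hour 3). Taking the maximum gives a start of hour 15, and it finishes at 15 + 6 = hour 21.
Post-deploy verification needs all of smoke testing (finishes hour 21); the build (finishes hour 11). That puts its earliest start at hour 21; it finishes at 21 + 5 = hour 26.
Every task is finished by hour 26, which is no later than the deadline of 29, so the schedule is feasible.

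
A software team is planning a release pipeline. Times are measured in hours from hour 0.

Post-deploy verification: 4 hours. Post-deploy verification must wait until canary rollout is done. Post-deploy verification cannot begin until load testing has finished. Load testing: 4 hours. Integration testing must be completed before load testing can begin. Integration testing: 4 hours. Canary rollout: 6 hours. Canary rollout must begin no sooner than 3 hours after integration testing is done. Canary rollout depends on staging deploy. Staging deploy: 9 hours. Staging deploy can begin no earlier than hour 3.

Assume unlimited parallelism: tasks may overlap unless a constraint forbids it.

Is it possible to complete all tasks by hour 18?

No

Staging deploy waits on its own release at hour 3, so it starts at hour 3 and finishes at 3 + 9 = hour 12.
Nothing blocks integration testing, so it runs from hour 0 to hour 4.
Load testing waits on integration testing (finishes hour 4), so it starts at hour 4 and finishes at 4 + 4 = hour 8.
Canary rollout has to wait for integration testing (finishes hour 4, plus 3-hour gap → hour 7); staging deploy (finishes hour 12). The latest of these is hour 12, so canary rollout runs hour 12 to 12 + 6 = hour 18.
Post-deploy verification needs all of canary rollout (finishes hour 18); load testing (finishes hour 8). That puts its earliest start at hour 18; it finishes at 18 + 4 = hour 22.
The earliest everything can be done is hour 22, which is after the deadline of 18, so it is not possible.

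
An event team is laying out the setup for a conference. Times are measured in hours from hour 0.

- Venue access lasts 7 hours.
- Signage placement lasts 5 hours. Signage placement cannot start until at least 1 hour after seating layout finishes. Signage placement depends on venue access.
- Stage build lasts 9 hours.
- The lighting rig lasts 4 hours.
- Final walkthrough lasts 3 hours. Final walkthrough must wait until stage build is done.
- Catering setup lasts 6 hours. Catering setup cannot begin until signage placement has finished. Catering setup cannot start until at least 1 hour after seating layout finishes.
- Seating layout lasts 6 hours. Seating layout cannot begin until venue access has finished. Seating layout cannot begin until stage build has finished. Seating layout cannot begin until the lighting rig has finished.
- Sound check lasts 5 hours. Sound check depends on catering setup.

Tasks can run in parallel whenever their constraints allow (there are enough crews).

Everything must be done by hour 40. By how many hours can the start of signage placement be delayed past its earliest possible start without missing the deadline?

8

The lighting rig can start immediately at hour 0; it finishes at hour 4.
Nothing blocks stage build, so it runs from hour 0 to hour 9.
Nothing blocks venue access, so it runs from hour 0 to hour 7.
Seating layout needs all of venue access (finishes hour 7); stage build (finishes hour 9); the lighting rig (finishes hour 4). That puts its earliest start at hour 9; it finishes at 9 + 6 = hour 15.
Signage placement needs all of seating layout (finishes hour 15, plus 1-hour gap → hour 16); venue access (finishes hour 7). That puts its earliest start at hour 16; it finishes at 16 + 5 = hour 21.

Working backward from the deadline:
Sound check must finish by hour 40; it takes 5 hours, so it must start by 40 − 5 = hour 35.
Catering setup has to be done before sound check (must start by hour 35). That means finishing by hour 35, i.e. starting by 35 − 6 = hour 29.
Signage placement has to be done before catering setup (must start by hour 29). That means finishing by hour 29, i.e. starting by 29 − 5 = hour 24.
So signage placement can start as early as hour 16 and as late as hour 24, giving 24 − 16 = 8 hours of slack.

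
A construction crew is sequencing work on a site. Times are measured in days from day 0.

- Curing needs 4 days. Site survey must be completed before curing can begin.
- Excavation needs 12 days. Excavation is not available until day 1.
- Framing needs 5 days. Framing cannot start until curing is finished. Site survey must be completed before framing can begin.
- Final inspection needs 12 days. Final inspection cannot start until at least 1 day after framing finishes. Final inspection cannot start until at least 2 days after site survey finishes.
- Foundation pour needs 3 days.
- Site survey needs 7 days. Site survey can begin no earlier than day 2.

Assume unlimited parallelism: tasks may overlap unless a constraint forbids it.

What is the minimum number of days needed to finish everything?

Foundation pour has no prerequisites, so it starts at day 0 and finishes at day 3.
After its own release at day 1, excavation can start at day 1 and finishes at day 13.
After its own release at day 2, site survey can start at day 2 and finishes at day 9.
Curing cannot begin until site survey (finishes day 9). It runs from day 9 to 9 + 4 = day 13.
Framing has to wait for curing (finishes day 13); site survey (finishes day 9). The latest of these is day 13, so framing runs day 13 to 13 + 5 = day 18.
Final inspection cannot start until framing (finishes day 18, plus 1-day gap → day 19); site survey (finishes day 9, plus 2-day gap → day 11). The controlling bound is day 19, so final inspection finishes at 19 + 12 = day 31.
All tasks are finished once the last one completes. Finish times: Site survey at 9, Excavation at 13, Foundation pour at 3, Curing at 13, Framing at 18, Final inspection at 31. The latest is day 31.

31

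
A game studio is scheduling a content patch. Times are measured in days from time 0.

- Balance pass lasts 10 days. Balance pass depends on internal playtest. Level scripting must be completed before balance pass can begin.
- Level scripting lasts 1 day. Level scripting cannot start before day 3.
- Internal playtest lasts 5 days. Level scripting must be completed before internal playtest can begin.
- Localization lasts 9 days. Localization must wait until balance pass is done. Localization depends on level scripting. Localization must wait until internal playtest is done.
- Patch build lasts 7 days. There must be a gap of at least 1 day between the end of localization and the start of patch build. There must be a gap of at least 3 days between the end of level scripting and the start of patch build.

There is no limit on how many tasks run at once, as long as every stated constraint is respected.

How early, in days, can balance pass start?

9

After its own release at day 3, level scripting can start at day 3 and finishes at day 4.
Internal playtest cannot begin until level scripting (finishes day 4). It runs from day 4 to 4 + 5 = day 9.
Balance pass waits on internal playtest (finishes day 9); level scripting (finishes day 4). The latest of these is day 9, which is the earliest balance pass can start.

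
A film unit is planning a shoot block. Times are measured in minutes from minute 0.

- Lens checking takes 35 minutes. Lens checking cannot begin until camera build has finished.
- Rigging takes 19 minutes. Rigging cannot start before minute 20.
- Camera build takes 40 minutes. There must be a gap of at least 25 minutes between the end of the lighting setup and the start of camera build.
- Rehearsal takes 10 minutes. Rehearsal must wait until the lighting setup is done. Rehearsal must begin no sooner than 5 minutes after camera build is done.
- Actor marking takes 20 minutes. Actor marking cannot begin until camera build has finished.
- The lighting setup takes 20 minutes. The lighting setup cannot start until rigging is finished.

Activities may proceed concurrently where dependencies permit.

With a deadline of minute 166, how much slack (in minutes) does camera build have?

7

Rigging cannot begin until its own release at minute 20. It runs from minute 20 to 20 + 19 = minute 39.
After rigging (finishes minute 39), the lighting setup can start at minute 39 and finishes at minute 59.
Camera build waits on the lighting setup (finishes minute 59, plus 25-minute gap → minute 84), so it starts at minute 84 and finishes at 84 + 40 = minute 124.

Working backward from the deadline:
Lens checking has no dependents, so it just needs to finish by minute 166. Starting by 166 − 35 = minute 131 achieves that.
To finish by minute 166, actor marking (duration 20) must start no later than minute 146.
Nothing follows rehearsal; the deadline of minute 166 is its only limit. It must start by 166 − 10 = minute 156.
Camera build must finish in time for lens checking (must start by minute 131); actor marking (must start by minute 146); rehearsal (must start by minute 156, minus 5-minute gap → minute 151). The tightest is minute 131, so camera build must start by 131 − 40 = minute 91.
So camera build can start as early as minute 84 and as late as minute 91, giving 91 − 84 = 7 minutes of slack.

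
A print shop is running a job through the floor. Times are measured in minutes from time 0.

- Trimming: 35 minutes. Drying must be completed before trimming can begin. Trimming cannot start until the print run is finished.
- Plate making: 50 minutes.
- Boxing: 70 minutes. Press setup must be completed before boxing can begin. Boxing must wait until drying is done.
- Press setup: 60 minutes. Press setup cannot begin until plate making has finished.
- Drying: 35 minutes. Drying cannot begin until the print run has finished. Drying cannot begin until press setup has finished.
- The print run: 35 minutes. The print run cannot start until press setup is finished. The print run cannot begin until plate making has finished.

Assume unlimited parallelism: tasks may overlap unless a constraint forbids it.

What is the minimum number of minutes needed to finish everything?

250

Plate making has no prerequisites, so it starts at minute 0 and finishes at minute 50.
After plate making (finishes minute 50), press setup can start at minute 50 and finishes at minute 110.
The print run has to wait for press setup (finishes minute 110); plate making (finishes minute 50). The latest of these is minute 110, so the print run runs minute 110 to 110 + 35 = minute 145.
Drying cannot start until the print run (finishes minute 145); press setup (finishes minute 110). The controlling bound is minute 145, so drying finishes at 145 + 35 = minute 180.
For boxing: press setup (finishes minute 110); drying (finishes minute 180). Taking the maximum gives a start of minute 180, and it finishes at 180 + 70 = minute 250.
Trimming has to wait for drying (finishes minute 180); the print run (finishes minute 145). The latest of these is minute 180, so trimming runs minute 180 to 180 + 35 = minute 215.
All tasks are finished once the last one completes. Finish times: Plate making at 50, Press setup at 110, The print run at 145, Drying at 180, Trimming at 215, Boxing at 250. The latest is minute 250.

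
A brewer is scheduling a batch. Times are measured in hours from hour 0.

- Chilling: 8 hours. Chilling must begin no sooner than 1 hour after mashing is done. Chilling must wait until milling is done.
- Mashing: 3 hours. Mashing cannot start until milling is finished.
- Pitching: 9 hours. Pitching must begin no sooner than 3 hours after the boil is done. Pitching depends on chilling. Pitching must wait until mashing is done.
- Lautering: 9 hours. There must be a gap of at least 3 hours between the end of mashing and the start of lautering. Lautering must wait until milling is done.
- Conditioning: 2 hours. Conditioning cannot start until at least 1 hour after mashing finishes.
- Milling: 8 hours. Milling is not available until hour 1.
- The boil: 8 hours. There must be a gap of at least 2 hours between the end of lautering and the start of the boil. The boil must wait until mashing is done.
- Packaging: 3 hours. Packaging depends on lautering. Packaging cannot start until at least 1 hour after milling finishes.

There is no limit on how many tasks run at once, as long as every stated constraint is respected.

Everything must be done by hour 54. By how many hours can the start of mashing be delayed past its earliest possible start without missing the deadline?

8

Milling cannot begin until its own release at hour 1. It runs from hour 1 to 1 + 8 = hour 9.
Mashing cannot begin until milling (finishes hour 9). It runs from hour 9 to 9 + 3 = hour 12.

Working backward from the deadline:
Nothing follows pitching; the deadline of hour 54 is its only limit. It must start by 54 − 9 = hour 45.
The boil feeds into pitching (must start by hour 45, minus 3-hour gap → hour 42); so the boil must finish by hour 42 and therefore start by hour 34.
Packaging has no dependents, so it just needs to finish by hour 54. Starting by 54 − 3 = hour 51 achieves that.
Lautering has several dependents: the boil (must start by hour 34, minus 2-hour gap → hour 32); packaging (must start by hour 51). The earliest of those limits is hour 32, so lautering must start by 32 − 9 = hour 23.
Since pitching (must start by hour 45) depends on it, chilling must finish by hour 45. Backing off its 8-hour duration gives a latest start of hour 37.
Conditioning has no dependents, so it just needs to finish by hour 54. Starting by 54 − 2 = hour 52 achieves that.
Mashing must finish in time for lautering (must start by hour 23, minus 3-hour gap → hour 20); the boil (must start by hour 34); chilling (must start by hour 37, minus 1-hour gap → hour 36); pitching (must start by hour 45); conditioning (must start by hour 52, minus 1-hour gap → hour 51). The tightest is hour 20, so mashing must start by 20 − 3 = hour 17.
So mashing can start as early as hour 9 and as late as hour 17, giving 17 − 9 = 8 hours of slack.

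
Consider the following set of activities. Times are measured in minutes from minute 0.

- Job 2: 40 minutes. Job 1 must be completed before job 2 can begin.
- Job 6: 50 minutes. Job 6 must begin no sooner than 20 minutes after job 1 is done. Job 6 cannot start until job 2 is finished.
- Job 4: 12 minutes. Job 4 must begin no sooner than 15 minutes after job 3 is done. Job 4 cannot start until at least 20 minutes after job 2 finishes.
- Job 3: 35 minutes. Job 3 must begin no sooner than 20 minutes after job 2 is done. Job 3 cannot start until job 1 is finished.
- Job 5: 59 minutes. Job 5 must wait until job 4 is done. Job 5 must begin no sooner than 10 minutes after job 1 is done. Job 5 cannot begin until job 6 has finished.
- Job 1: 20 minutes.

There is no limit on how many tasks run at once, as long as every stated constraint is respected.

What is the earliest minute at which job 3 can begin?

Job 1 can start immediately at minute 0; it finishes at minute 20.
Job 2 cannot begin until job 1 (finishes minute 20). It runs from minute 20 to 20 + 40 = minute 60.
Job 3 waits on job 2 (finishes minute 60, plus 20-minute gap → minute 80); job 1 (finishes minute 20). The latest of these is minute 80, which is the earliest job 3 can start.

80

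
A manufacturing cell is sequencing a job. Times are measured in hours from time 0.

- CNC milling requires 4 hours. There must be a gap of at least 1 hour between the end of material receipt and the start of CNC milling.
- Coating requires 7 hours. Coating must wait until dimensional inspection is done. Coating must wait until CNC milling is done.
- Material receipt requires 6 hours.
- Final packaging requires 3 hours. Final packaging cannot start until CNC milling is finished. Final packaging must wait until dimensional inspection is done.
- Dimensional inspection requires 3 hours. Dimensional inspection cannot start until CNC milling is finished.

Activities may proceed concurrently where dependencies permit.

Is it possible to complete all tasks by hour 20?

No

Material receipt can start immediately at hour 0; it finishes at hour 6.
CNC milling cannot begin until material receipt (finishes hour 6, plus 1-hour gap → hour 7). It runs from hour 7 to 7 + 4 = hour 11.
Dimensional inspection waits on CNC milling (finishes hour 11), so it starts at hour 11 and finishes at 11 + 3 = hour 14.
Final packaging has to wait for CNC milling (finishes hour 11); dimensional inspection (finishes hour 14). The latest of these is hour 14, so final packaging runs hour 14 to 14 + 3 = hour 17.
For coating: dimensional inspection (finishes hour 14); CNC milling (finishes hour 11). Taking the maximum gives a start of hour 14, and it finishes at 14 + 7 = hour 21.
The earliest everything can be done is hour 21, which is after the deadline of 20, so it is not possible.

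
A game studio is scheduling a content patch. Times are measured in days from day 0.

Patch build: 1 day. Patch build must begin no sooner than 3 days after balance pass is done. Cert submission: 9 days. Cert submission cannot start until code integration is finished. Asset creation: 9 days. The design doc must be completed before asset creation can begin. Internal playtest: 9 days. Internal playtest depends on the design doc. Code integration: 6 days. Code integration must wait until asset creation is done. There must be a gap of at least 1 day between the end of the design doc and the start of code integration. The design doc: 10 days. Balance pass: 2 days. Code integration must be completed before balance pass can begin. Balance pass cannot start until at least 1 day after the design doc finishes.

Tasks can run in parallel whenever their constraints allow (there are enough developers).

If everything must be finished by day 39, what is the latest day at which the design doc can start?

Patch build has no dependents, so it just needs to finish by day 39. Starting by 39 − 1 = day 38 achieves that.
Since patch build (must start by day 38, minus 3-day gap → day 35) depends on it, balance pass must finish by day 35. Backing off its 2-day duration gives a latest start of day 33.
Cert submission must finish by day 39; it takes 9 days, so it must start by 39 − 9 = day 30.
Code integration must finish in time for balance pass (must start by day 33); cert submission (must start by day 30). The tightest is day 30, so code integration must start by 30 − 6 = day 24.
Asset creation has to be done before code integration (must start by day 24). That means finishing by day 24, i.e. starting by 24 − 9 = day 15.
To finish by day 39, internal playtest (duration 9) must start no later than day 30.
The design doc feeds asset creation (must start by day 15); code integration (must start by day 24, minus 1-day gap → day 23); internal playtest (must start by day 30); balance pass (must start by day 33, minus 1-day gap → day 32). Taking the minimum, the design doc must finish by day 15 and start by 15 − 10 = day 5.

5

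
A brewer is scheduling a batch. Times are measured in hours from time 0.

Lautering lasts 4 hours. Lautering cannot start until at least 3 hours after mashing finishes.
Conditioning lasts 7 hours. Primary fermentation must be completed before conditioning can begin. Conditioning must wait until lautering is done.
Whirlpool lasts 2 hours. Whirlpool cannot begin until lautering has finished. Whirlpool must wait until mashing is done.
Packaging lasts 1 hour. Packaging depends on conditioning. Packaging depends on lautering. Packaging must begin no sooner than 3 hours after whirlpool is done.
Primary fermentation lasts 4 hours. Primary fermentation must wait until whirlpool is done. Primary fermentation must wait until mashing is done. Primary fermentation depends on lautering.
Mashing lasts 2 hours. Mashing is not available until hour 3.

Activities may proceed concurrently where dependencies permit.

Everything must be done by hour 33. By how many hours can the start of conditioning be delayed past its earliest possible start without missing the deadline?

7

Mashing waits on its own release at hour 3, so it starts at hour 3 and finishes at 3 + 2 = hour 5.
Lautering waits on mashing (finishes hour 5, plus 3-hour gap → hour 8), so it starts at hour 8 and finishes at 8 + 4 = hour 12.
Whirlpool has to wait for lautering (finishes hour 12); mashing (finishes hour 5). The latest of these is hour 12, so whirlpool runs hour 12 to 12 + 2 = hour 14.
Primary fermentation needs all of whirlpool (finishes hour 14); mashing (finishes hour 5); lautering (finishes hour 12). That puts its earliest start at hour 14; it finishes at 14 + 4 = hour 18.
For conditioning: primary fermentation (finishes hour 18); lautering (finishes hour 12). Taking the maximum gives a start of hour 18, and it finishes at 18 + 7 = hour 25.

Working backward from the deadline:
Packaging must finish by hour 33; it takes 1 hour, so it must start by 33 − 1 = hour 32.
Conditioning feeds into packaging (must start by hour 32); so conditioning must finish by hour 32 and therefore start by hour 25.
So conditioning can start as early as hour 18 and as late as hour 25, giving 25 − 18 = 7 hours of slack.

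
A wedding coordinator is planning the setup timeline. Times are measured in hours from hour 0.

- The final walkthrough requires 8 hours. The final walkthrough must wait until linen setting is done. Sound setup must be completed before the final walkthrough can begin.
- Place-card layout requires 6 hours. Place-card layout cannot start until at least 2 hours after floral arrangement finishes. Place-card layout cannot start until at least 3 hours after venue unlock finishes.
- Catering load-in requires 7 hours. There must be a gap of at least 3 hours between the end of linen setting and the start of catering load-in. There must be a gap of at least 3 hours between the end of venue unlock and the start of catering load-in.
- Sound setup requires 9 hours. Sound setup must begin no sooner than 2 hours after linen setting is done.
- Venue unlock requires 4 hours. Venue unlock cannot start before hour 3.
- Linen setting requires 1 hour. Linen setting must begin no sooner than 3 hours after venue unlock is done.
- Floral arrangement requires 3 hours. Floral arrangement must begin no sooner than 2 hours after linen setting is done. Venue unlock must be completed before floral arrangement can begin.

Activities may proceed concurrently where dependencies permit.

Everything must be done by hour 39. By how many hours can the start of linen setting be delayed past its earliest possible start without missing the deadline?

9

Venue unlock cannot begin until its own release at hour 3. It runs from hour 3 to 3 + 4 = hour 7.
Linen setting waits on venue unlock (finishes hour 7, plus 3-hour gap → hour 10), so it starts at hour 10 and finishes at 10 + 1 = hour 11.

Working backward from the deadline:
To finish by hour 39, place-card layout (duration 6) must start no later than hour 33.
Floral arrangement has to be done before place-card layout (must start by hour 33, minus 2-hour gap → hour 31). That means finishing by hour 31, i.e. starting by 31 − 3 = hour 28.
Nothing follows the final walkthrough; the deadline of hour 39 is its only limit. It must start by 39 − 8 = hour 31.
Sound setup has to be done before the final walkthrough (must start by hour 31). That means finishing by hour 31, i.e. starting by 31 − 9 = hour 22.
To finish by hour 39, catering load-in (duration 7) must start no later than hour 32.
Linen setting feeds floral arrangement (must start by hour 28, minus 2-hour gap → hour 26); sound setup (must start by hour 22, minus 2-hour gap → hour 20); catering load-in (must start by hour 32, minus 3-hour gap → hour 29); the final walkthrough (must start by hour 31). Taking the minimum, linen setting must finish by hour 20 and start by 20 − 1 = hour 19.
So linen setting can start as early as hour 10 and as late as hour 19, giving 19 − 10 = 9 hours of slack.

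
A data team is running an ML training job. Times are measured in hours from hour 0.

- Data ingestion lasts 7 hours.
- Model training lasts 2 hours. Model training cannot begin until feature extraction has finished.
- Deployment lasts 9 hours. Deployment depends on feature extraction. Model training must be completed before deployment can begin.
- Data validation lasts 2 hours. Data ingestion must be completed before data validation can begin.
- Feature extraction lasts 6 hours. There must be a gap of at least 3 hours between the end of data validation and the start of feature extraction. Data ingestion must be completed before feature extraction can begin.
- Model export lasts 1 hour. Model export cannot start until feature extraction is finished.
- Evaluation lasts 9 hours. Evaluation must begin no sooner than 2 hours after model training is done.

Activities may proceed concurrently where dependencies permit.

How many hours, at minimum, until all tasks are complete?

31

Nothing blocks data ingestion, so it runs from hour 0 to hour 7.
Data validation cannot begin until data ingestion (finishes hour 7). It runs from hour 7 to 7 + 2 = hour 9.
For feature extraction: data validation (finishes hour 9, plus 3-hour gap → hour 12); data ingestion (finishes hour 7). Taking the maximum gives a start of hour 12, and it finishes at 12 + 6 = hour 18.
Model export cannot begin until feature extraction (finishes hour 18). It runs from hour 18 to 18 + 1 = hour 19.
Model training waits on feature extraction (finishes hour 18), so it starts at hour 18 and finishes at 18 + 2 = hour 20.
Deployment cannot start until feature extraction (finishes hour 18); model training (finishes hour 20). The controlling bound is hour 20, so deployment finishes at 20 + 9 = hour 29.
After model training (finishes hour 20, plus 2-hour gap → hour 22), evaluation can start at hour 22 and finishes at hour 31.
All tasks are finished once the last one completes. Finish times: Data ingestion at 7, Data validation at 9, Feature extraction at 18, Model training at 20, Evaluation at 31, Model export at 19, Deployment at 29. The latest is hour 31.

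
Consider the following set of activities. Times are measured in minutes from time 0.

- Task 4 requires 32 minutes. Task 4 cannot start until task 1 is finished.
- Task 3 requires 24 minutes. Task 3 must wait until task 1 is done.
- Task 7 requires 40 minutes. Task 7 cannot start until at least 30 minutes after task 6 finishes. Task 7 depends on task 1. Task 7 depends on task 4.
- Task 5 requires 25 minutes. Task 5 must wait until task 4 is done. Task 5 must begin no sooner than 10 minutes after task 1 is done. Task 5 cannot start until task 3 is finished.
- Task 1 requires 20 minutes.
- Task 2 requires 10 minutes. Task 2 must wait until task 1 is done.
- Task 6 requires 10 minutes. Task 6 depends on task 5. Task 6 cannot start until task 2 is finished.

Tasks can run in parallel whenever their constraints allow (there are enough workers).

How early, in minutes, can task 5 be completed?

Task 1 has no prerequisites, so it starts at minute 0 and finishes at minute 20.
Task 4 cannot begin until task 1 (finishes minute 20). It runs from minute 20 to 20 + 32 = minute 52.
After task 1 (finishes minute 20), task 3 can start at minute 20 and finishes at minute 44.
Task 5 cannot start until task 4 (finishes minute 52); task 1 (finishes minute 20, plus 10-minute gap → minute 30); task 3 (finishes minute 44). The controlling bound is minute 52, so task 5 finishes at 52 + 25 = minute 77.

77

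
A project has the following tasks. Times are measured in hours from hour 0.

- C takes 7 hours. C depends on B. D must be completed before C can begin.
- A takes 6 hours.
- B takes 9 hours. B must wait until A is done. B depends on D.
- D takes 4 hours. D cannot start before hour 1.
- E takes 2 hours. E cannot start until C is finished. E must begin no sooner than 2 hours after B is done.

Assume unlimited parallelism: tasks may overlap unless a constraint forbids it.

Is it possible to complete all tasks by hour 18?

No

D cannot begin until its own release at hour 1. It runs from hour 1 to 1 + 4 = hour 5.
A can start immediately at hour 0; it finishes at hour 6.
B cannot start until A (finishes hour 6); D (finishes hour 5). The controlling bound is hour 6, so B finishes at 6 + 9 = hour 15.
For C: B (finishes hour 15); D (finishes hour 5). Taking the maximum gives a start of hour 15, and it finishes at 15 + 7 = hour 22.
For E: C (finishes hour 22); B (finishes hour 15, plus 2-hour gap → hour 17). Taking the maximum gives a start of hour 22, and it finishes at 22 + 2 = hour 24.
The earliest everything can be done is hour 24, which is after the deadline of 18, so it is not possible.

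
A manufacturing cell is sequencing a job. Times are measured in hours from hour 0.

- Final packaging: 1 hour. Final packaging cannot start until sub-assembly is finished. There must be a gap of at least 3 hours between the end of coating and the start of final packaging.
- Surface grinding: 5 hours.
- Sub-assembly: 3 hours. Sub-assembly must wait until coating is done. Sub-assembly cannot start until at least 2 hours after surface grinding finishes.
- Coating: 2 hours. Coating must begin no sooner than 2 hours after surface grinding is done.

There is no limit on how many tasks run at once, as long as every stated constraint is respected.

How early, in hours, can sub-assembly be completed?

12

Surface grinding can start immediately at hour 0; it finishes at hour 5.
Coating cannot begin until surface grinding (finishes hour 5, plus 2-hour gap → hour 7). It runs from hour 7 to 7 + 2 = hour 9.
Sub-assembly needs all of coating (finishes hour 9); surface grinding (finishes hour 5, plus 2-hour gap → hour 7). That puts its earliest start at hour 9; it finishes at 9 + 3 = hour 12.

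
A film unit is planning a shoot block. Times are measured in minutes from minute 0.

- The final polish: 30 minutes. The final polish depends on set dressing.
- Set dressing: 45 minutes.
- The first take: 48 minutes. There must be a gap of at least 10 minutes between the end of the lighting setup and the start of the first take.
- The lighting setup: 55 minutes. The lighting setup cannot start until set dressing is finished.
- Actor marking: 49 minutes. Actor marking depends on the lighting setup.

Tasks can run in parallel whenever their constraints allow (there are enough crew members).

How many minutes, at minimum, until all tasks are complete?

Set dressing has no prerequisites, so it starts at minute 0 and finishes at minute 45.
The final polish waits on set dressing (finishes minute 45), so it starts at minute 45 and finishes at 45 + 30 = minute 75.
The lighting setup waits on set dressing (finishes minute 45), so it starts at minute 45 and finishes at 45 + 55 = minute 100.
After the lighting setup (finishes minute 100, plus 10-minute gap → minute 110), the first take can start at minute 110 and finishes at minute 158.
Actor marking cannot begin until the lighting setup (finishes minute 100). It runs from minute 100 to 100 + 49 = minute 149.
All tasks are finished once the last one completes. Finish times: Set dressing at 45, The lighting setup at 100, Actor marking at 149, The final polish at 75, The first take at 158. The latest is minute 158.

158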